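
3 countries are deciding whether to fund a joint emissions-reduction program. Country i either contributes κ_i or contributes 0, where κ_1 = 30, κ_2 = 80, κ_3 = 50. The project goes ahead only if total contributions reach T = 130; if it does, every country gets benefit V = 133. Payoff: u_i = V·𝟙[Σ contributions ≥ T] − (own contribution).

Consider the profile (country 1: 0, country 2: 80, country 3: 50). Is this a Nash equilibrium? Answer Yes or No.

Total = 130 ≥ 130: provided.
Country 1 (pledges 0, payoff 133): pledging 30 → total 160, payoff 103. No gain.
Country 2 (pledges 80, payoff 53): dropping to 0 → total 50, payoff 0. No gain.
Country 3 (pledges 50, payoff 83): dropping to 0 → total 80, payoff 0. No gain.

Yes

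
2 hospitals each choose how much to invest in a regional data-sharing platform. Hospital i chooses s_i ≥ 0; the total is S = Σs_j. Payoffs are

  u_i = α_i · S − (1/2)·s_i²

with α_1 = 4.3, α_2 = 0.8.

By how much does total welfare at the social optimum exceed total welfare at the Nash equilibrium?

Hospital i's FOC: ∂u_i/∂s_i = α_i − s_i = 0, so s_i* = α_i.
NE contributions = (4.3, 0.8); S = 5.1.
W^NE = (Σα)·S − ½Σα_i² = 5.1² − ½·19.13 = 16.445.
Planner sets s_i = Σα_j = 5.1 for every i, so S^SO = 2·5.1 = 10.2.
W^SO = (Σα)·S^SO − ½·2·(Σα)² = (2/2)·5.1² = 26.01.
Deadweight loss = W^SO − W^NE = 9.565.

9.565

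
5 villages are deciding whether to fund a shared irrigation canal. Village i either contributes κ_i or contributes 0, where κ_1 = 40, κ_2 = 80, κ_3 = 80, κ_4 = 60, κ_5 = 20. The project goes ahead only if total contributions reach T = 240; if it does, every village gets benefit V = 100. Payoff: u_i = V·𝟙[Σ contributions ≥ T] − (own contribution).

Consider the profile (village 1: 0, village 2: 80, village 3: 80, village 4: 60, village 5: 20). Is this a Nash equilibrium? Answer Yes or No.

Total = 240 ≥ 240: provided.
Village 1 (pledges 0, payoff 100): pledging 40 → total 280, payoff 60. No gain.
Village 2 (pledges 80, payoff 20): dropping to 0 → total 160, payoff 0. No gain.
Village 3 (pledges 80, payoff 20): dropping to 0 → total 160, payoff 0. No gain.
Village 4 (pledges 60, payoff 40): dropping to 0 → total 180, payoff 0. No gain.
Village 5 (pledges 20, payoff 80): dropping to 0 → total 220, payoff 0. No gain.

Yes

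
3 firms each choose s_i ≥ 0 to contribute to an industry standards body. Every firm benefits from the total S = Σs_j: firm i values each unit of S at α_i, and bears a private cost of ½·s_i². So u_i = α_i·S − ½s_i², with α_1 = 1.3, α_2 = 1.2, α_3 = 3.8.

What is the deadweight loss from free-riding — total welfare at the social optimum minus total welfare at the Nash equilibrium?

Firm i's FOC: ∂u_i/∂s_i = α_i − s_i = 0, so s_i* = α_i.
NE contributions = (1.3, 1.2, 3.8); S = 6.3.
W^NE = (Σα)·S − ½Σα_i² = 6.3² − ½·17.57 = 30.905.
Planner sets s_i = Σα_j = 6.3 for every i, so S^SO = 3·6.3 = 18.9.
W^SO = (Σα)·S^SO − ½·3·(Σα)² = (3/2)·6.3² = 59.535.
Deadweight loss = W^SO − W^NE = 28.63.

28.63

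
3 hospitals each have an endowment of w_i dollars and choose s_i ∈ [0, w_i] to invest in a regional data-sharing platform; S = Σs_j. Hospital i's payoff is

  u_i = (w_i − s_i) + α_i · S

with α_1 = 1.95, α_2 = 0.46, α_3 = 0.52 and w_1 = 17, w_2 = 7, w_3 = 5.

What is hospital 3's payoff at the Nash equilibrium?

∂u_i/∂s_i = α_i − 1, so hospital i contributes w_i if α_i > 1, else 0.
α_i > 1 for i ∈ {1}; NE contributions (17, 0, 0), S = 17.
u_3 = (5 − 0) + 0.52·17 = 13.84.

13.84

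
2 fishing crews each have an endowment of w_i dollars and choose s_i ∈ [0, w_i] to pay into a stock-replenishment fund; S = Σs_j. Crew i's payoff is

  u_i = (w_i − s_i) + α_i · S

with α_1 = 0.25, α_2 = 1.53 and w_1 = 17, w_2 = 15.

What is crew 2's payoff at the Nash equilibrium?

∂u_i/∂s_i = α_i − 1, so crew i contributes w_i if α_i > 1, else 0.
α_i > 1 for i ∈ {2}; NE contributions (0, 15), S = 15.
u_2 = (15 − 15) + 1.53·15 = 22.95.

22.95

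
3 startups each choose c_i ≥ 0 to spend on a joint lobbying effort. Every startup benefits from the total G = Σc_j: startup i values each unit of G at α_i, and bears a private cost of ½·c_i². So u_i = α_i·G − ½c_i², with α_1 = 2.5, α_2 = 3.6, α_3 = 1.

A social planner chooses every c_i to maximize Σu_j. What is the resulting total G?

21.3

Planner FOC: ∂(Σu_j)/∂c_i = (Σα_j) − c_i = 0, so c_i^SO = Σα_j = 7.1 for every i; G^SO = 21.3.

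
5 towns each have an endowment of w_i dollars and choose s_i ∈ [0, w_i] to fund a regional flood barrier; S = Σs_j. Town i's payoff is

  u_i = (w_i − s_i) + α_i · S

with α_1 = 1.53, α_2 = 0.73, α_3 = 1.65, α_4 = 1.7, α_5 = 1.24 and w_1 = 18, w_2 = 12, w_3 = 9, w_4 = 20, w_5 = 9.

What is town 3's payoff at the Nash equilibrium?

92.4

∂u_i/∂s_i = α_i − 1, so town i contributes w_i if α_i > 1, else 0.
α_i > 1 for i ∈ {1, 3, 4, 5}; NE contributions (18, 0, 9, 20, 9), S = 56.
u_3 = (9 − 9) + 1.65·56 = 92.4.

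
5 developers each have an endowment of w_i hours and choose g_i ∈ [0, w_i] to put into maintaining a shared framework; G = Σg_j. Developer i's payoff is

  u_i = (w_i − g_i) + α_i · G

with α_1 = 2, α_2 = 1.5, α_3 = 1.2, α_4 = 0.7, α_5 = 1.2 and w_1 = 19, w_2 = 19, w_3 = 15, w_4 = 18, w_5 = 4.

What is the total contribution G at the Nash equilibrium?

∂u_i/∂g_i = α_i − 1, so developer i contributes w_i if α_i > 1, else 0.
α_i > 1 for i ∈ {1, 2, 3, 5}; NE contributions (19, 19, 15, 0, 4), G = 57.

57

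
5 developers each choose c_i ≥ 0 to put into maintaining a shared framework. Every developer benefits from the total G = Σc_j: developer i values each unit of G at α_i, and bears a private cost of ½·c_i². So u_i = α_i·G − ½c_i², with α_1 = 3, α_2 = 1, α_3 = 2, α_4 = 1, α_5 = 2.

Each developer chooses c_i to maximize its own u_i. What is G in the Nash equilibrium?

Developer i's FOC: ∂u_i/∂c_i = α_i − c_i = 0, so c_i* = α_i.
NE contributions = (3, 1, 2, 1, 2); G = 9.

9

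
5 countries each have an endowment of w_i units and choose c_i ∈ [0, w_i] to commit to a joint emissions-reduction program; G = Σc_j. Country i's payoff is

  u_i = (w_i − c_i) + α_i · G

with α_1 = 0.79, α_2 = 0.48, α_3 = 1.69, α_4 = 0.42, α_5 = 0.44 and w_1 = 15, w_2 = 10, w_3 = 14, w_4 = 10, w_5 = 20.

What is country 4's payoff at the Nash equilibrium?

∂u_i/∂c_i = α_i − 1, so country i contributes w_i if α_i > 1, else 0.
α_i > 1 for i ∈ {3}; NE contributions (0, 0, 14, 0, 0), G = 14.
u_4 = (10 − 0) + 0.42·14 = 15.88.

15.88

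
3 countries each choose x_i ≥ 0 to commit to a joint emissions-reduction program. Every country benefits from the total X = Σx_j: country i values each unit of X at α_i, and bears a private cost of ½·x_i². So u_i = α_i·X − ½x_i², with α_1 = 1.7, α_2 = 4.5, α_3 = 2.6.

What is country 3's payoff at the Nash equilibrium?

19.5

Country i's FOC: ∂u_i/∂x_i = α_i − x_i = 0, so x_i* = α_i.
NE contributions = (1.7, 4.5, 2.6); X = 8.8.
u_3 = α_3·X − ½·(x_3)² = 2.6·8.8 − ½·2.6² = 19.5.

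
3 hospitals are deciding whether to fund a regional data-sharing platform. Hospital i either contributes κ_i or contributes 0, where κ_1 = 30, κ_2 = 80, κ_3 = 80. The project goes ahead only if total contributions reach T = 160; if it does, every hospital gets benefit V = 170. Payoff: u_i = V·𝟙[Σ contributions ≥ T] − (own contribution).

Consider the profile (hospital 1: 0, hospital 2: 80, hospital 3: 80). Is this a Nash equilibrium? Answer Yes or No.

Yes

Total = 160 ≥ 160: provided.
Hospital 1 (pledges 0, payoff 170): pledging 30 → total 190, payoff 140. No gain.
Hospital 2 (pledges 80, payoff 90): dropping to 0 → total 80, payoff 0. No gain.
Hospital 3 (pledges 80, payoff 90): dropping to 0 → total 80, payoff 0. No gain.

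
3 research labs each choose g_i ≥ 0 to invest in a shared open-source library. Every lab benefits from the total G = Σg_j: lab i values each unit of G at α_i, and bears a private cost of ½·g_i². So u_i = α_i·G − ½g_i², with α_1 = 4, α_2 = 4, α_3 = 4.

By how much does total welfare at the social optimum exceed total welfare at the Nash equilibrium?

Lab i's FOC: ∂u_i/∂g_i = α_i − g_i = 0, so g_i* = α_i.
NE contributions = (4, 4, 4); G = 12.
W^NE = (Σα)·G − ½Σα_i² = 12² − ½·48 = 120.
Planner sets g_i = Σα_j = 12 for every i, so G^SO = 3·12 = 36.
W^SO = (Σα)·G^SO − ½·3·(Σα)² = (3/2)·12² = 216.
Deadweight loss = W^SO − W^NE = 96.

96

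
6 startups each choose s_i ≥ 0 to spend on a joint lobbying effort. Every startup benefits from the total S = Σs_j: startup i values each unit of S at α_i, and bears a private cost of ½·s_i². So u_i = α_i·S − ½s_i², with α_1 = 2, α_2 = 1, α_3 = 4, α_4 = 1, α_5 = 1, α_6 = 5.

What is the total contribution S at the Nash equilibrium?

Startup i's FOC: ∂u_i/∂s_i = α_i − s_i = 0, so s_i* = α_i.
NE contributions = (2, 1, 4, 1, 1, 5); S = 14.

14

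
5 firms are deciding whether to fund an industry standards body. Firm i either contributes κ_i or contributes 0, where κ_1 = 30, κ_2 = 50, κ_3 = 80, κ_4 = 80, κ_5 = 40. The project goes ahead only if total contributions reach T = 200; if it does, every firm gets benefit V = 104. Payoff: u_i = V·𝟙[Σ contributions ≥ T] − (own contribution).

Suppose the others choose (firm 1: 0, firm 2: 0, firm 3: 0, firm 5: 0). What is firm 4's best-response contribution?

Others' total = 0. Even contributing 80 gives 80 < 200: no benefit either way.
Best response: 0.

0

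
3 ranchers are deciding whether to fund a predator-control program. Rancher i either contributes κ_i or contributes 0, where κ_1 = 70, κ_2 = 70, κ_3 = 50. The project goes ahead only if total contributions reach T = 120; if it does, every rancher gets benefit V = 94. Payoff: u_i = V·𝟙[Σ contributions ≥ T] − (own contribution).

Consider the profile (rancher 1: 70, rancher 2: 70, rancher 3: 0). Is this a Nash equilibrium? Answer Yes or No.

Total = 140 ≥ 120: provided.
Rancher 1 (pledges 70, payoff 24): dropping to 0 → total 70, payoff 0. No gain.
Rancher 2 (pledges 70, payoff 24): dropping to 0 → total 70, payoff 0. No gain.
Rancher 3 (pledges 0, payoff 94): pledging 50 → total 190, payoff 44. No gain.

Yes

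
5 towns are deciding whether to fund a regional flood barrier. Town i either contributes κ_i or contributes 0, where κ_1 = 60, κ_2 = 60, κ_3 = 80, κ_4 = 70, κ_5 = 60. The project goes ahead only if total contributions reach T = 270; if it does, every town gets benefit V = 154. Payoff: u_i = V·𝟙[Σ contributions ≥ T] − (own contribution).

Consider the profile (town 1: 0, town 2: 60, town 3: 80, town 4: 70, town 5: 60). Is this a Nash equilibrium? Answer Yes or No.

Yes

Total = 270 ≥ 270: provided.
Town 1 (pledges 0, payoff 154): pledging 60 → total 330, payoff 94. No gain.
Town 2 (pledges 60, payoff 94): dropping to 0 → total 210, payoff 0. No gain.
Town 3 (pledges 80, payoff 74): dropping to 0 → total 190, payoff 0. No gain.
Town 4 (pledges 70, payoff 84): dropping to 0 → total 200, payoff 0. No gain.
Town 5 (pledges 60, payoff 94): dropping to 0 → total 210, payoff 0. No gain.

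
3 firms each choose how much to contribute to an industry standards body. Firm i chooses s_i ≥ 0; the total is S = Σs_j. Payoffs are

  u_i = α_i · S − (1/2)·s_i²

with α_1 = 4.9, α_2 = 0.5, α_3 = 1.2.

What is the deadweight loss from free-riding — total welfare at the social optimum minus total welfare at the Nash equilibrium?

34.63

Firm i's FOC: ∂u_i/∂s_i = α_i − s_i = 0, so s_i* = α_i.
NE contributions = (4.9, 0.5, 1.2); S = 6.6.
W^NE = (Σα)·S − ½Σα_i² = 6.6² − ½·25.7 = 30.71.
Planner sets s_i = Σα_j = 6.6 for every i, so S^SO = 3·6.6 = 19.8.
W^SO = (Σα)·S^SO − ½·3·(Σα)² = (3/2)·6.6² = 65.34.
Deadweight loss = W^SO − W^NE = 34.63.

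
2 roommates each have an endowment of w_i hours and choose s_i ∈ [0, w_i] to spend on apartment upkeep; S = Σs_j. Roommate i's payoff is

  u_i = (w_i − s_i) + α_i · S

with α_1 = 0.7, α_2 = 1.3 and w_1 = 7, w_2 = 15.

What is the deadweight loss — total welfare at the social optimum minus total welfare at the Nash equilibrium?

7

∂u_i/∂s_i = α_i − 1, so roommate i contributes w_i if α_i > 1, else 0.
α_i > 1 for i ∈ {2}; NE contributions (0, 15), S = 15.
W^NE = Σw_i − S^NE + (Σα_i)·S^NE = 22 + 1·15 = 37.
Planner: ∂(Σu_j)/∂s_i = Σα_j − 1 = 1 > 0, so everyone contributes w_i; S^SO = 22, W^SO = 22 + 1·22 = 44.
Deadweight loss = 7.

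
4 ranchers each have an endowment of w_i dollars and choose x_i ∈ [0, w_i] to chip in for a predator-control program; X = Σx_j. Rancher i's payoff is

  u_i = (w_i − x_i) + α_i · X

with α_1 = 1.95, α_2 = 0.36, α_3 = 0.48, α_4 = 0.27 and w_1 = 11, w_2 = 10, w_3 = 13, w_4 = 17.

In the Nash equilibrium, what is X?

11

∂u_i/∂x_i = α_i − 1, so rancher i contributes w_i if α_i > 1, else 0.
α_i > 1 for i ∈ {1}; NE contributions (11, 0, 0, 0), X = 11.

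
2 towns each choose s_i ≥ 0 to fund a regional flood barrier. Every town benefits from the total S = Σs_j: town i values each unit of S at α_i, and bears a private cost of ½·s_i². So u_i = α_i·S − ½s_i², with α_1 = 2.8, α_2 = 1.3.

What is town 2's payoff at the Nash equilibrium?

4.485

Town i's FOC: ∂u_i/∂s_i = α_i − s_i = 0, so s_i* = α_i.
NE contributions = (2.8, 1.3); S = 4.1.
u_2 = α_2·S − ½·(s_2)² = 1.3·4.1 − ½·1.3² = 4.485.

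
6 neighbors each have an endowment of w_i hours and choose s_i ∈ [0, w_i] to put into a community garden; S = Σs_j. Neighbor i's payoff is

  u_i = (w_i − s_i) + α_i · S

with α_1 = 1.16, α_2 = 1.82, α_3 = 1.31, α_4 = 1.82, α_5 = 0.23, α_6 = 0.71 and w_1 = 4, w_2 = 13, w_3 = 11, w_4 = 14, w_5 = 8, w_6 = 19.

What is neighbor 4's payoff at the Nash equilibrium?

∂u_i/∂s_i = α_i − 1, so neighbor i contributes w_i if α_i > 1, else 0.
α_i > 1 for i ∈ {1, 2, 3, 4}; NE contributions (4, 13, 11, 14, 0, 0), S = 42.
u_4 = (14 − 14) + 1.82·42 = 76.44.

76.44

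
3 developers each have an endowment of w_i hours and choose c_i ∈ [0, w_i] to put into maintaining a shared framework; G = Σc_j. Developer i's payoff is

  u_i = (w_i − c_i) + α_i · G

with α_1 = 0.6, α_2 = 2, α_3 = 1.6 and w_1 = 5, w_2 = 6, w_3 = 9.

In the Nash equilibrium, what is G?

15

∂u_i/∂c_i = α_i − 1, so developer i contributes w_i if α_i > 1, else 0.
α_i > 1 for i ∈ {2, 3}; NE contributions (0, 6, 9), G = 15.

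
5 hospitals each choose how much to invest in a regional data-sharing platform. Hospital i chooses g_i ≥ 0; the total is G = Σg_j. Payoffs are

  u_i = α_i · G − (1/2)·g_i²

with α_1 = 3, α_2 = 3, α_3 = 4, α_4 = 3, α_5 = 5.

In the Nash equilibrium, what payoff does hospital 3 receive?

64

Hospital i's FOC: ∂u_i/∂g_i = α_i − g_i = 0, so g_i* = α_i.
NE contributions = (3, 3, 4, 3, 5); G = 18.
u_3 = α_3·G − ½·(g_3)² = 4·18 − ½·4² = 64.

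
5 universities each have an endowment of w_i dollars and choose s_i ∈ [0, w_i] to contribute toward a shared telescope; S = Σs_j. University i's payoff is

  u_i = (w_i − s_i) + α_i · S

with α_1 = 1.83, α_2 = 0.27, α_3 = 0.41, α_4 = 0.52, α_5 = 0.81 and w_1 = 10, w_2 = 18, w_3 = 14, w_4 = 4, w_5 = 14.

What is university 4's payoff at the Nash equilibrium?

9.2

∂u_i/∂s_i = α_i − 1, so university i contributes w_i if α_i > 1, else 0.
α_i > 1 for i ∈ {1}; NE contributions (10, 0, 0, 0, 0), S = 10.
u_4 = (4 − 0) + 0.52·10 = 9.2.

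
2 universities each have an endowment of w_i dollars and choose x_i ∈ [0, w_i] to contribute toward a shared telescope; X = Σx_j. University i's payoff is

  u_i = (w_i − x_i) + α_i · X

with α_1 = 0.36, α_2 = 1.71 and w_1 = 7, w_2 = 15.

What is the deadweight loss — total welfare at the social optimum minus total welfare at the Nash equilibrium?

∂u_i/∂x_i = α_i − 1, so university i contributes w_i if α_i > 1, else 0.
α_i > 1 for i ∈ {2}; NE contributions (0, 15), X = 15.
W^NE = Σw_i − X^NE + (Σα_i)·X^NE = 22 + 1.07·15 = 38.05.
Planner: ∂(Σu_j)/∂x_i = Σα_j − 1 = 1.07 > 0, so everyone contributes w_i; X^SO = 22, W^SO = 22 + 1.07·22 = 45.54.
Deadweight loss = 7.49.

7.49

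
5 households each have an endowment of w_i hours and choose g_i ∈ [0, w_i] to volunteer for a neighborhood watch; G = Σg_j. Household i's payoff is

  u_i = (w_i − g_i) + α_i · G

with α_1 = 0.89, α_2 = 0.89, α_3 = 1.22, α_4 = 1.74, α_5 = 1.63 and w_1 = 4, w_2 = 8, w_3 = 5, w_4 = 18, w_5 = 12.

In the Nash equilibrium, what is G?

∂u_i/∂g_i = α_i − 1, so household i contributes w_i if α_i > 1, else 0.
α_i > 1 for i ∈ {3, 4, 5}; NE contributions (0, 0, 5, 18, 12), G = 35.

35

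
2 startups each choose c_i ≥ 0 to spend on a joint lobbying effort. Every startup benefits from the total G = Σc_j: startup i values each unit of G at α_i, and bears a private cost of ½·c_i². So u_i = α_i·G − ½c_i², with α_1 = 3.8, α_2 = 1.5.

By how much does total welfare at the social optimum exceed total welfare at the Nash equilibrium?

Startup i's FOC: ∂u_i/∂c_i = α_i − c_i = 0, so c_i* = α_i.
NE contributions = (3.8, 1.5); G = 5.3.
W^NE = (Σα)·G − ½Σα_i² = 5.3² − ½·16.69 = 19.745.
Planner sets c_i = Σα_j = 5.3 for every i, so G^SO = 2·5.3 = 10.6.
W^SO = (Σα)·G^SO − ½·2·(Σα)² = (2/2)·5.3² = 28.09.
Deadweight loss = W^SO − W^NE = 8.345.

8.345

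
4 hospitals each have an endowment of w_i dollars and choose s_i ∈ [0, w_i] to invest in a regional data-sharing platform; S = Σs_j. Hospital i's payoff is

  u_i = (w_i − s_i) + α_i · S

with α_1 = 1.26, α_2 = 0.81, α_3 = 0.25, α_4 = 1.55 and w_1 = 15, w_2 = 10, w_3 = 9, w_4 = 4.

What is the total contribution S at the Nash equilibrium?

19

∂u_i/∂s_i = α_i − 1, so hospital i contributes w_i if α_i > 1, else 0.
α_i > 1 for i ∈ {1, 4}; NE contributions (15, 0, 0, 4), S = 19.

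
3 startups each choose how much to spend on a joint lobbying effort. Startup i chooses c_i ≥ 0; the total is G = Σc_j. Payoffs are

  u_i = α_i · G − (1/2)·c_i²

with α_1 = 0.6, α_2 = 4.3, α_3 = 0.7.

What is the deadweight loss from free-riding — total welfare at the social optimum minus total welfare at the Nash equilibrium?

Startup i's FOC: ∂u_i/∂c_i = α_i − c_i = 0, so c_i* = α_i.
NE contributions = (0.6, 4.3, 0.7); G = 5.6.
W^NE = (Σα)·G − ½Σα_i² = 5.6² − ½·19.34 = 21.69.
Planner sets c_i = Σα_j = 5.6 for every i, so G^SO = 3·5.6 = 16.8.
W^SO = (Σα)·G^SO − ½·3·(Σα)² = (3/2)·5.6² = 47.04.
Deadweight loss = W^SO − W^NE = 25.35.

25.35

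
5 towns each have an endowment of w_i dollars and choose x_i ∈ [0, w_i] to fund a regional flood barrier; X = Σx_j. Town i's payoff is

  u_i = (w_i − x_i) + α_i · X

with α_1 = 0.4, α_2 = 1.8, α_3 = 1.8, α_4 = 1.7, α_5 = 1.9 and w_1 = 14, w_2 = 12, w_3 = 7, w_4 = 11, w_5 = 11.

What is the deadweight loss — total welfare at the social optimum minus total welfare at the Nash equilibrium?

92.4

∂u_i/∂x_i = α_i − 1, so town i contributes w_i if α_i > 1, else 0.
α_i > 1 for i ∈ {2, 3, 4, 5}; NE contributions (0, 12, 7, 11, 11), X = 41.
W^NE = Σw_i − X^NE + (Σα_i)·X^NE = 55 + 6.6·41 = 325.6.
Planner: ∂(Σu_j)/∂x_i = Σα_j − 1 = 6.6 > 0, so everyone contributes w_i; X^SO = 55, W^SO = 55 + 6.6·55 = 418.
Deadweight loss = 92.4.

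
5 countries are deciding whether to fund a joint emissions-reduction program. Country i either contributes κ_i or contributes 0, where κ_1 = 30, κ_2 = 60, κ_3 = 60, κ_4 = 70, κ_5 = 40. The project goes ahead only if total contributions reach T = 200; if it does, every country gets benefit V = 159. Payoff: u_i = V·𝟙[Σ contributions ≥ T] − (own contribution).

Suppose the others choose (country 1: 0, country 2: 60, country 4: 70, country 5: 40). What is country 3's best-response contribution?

60

Others' total = 170. Contributing 60 brings total to 230 ≥ 200: gain V − κ_3 = 99.
Best response: 60.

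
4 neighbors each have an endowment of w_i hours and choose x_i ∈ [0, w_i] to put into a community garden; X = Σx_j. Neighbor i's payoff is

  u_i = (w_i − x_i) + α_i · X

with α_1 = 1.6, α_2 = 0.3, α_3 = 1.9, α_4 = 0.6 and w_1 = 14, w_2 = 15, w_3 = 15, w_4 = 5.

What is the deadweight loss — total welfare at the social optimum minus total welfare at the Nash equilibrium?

∂u_i/∂x_i = α_i − 1, so neighbor i contributes w_i if α_i > 1, else 0.
α_i > 1 for i ∈ {1, 3}; NE contributions (14, 0, 15, 0), X = 29.
W^NE = Σw_i − X^NE + (Σα_i)·X^NE = 49 + 3.4·29 = 147.6.
Planner: ∂(Σu_j)/∂x_i = Σα_j − 1 = 3.4 > 0, so everyone contributes w_i; X^SO = 49, W^SO = 49 + 3.4·49 = 215.6.
Deadweight loss = 68.

68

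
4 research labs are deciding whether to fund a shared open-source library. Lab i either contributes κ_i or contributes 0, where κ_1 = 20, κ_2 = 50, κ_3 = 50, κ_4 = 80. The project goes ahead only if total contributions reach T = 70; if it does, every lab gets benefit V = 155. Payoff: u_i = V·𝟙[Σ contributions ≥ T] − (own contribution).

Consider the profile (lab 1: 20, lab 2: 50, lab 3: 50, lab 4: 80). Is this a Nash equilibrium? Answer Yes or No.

No

Total = 200 ≥ 70: provided.
Lab 1 (pledges 20, payoff 135): dropping to 0 → total 180, payoff 155. Profitable deviation.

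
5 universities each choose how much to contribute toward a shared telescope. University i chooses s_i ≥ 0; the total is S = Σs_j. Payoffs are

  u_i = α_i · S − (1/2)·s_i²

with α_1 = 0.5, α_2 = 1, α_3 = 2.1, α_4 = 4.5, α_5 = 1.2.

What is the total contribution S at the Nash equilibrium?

University i's FOC: ∂u_i/∂s_i = α_i − s_i = 0, so s_i* = α_i.
NE contributions = (0.5, 1, 2.1, 4.5, 1.2); S = 9.3.

9.3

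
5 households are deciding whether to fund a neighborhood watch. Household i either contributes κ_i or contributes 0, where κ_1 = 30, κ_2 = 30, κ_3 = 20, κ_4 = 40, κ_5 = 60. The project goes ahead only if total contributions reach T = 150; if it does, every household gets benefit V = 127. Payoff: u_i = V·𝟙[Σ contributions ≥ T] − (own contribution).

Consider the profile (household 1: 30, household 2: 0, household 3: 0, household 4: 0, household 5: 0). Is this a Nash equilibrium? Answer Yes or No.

Total = 30 < 150: not provided.
Household 1 (pledges 30, payoff -30): dropping to 0 → total 0, payoff 0. Profitable deviation.

No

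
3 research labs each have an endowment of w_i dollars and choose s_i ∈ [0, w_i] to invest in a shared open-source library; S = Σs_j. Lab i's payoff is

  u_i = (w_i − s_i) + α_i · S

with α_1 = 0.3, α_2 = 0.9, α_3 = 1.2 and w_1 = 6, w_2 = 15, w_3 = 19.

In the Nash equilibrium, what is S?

19

∂u_i/∂s_i = α_i − 1, so lab i contributes w_i if α_i > 1, else 0.
α_i > 1 for i ∈ {3}; NE contributions (0, 0, 19), S = 19.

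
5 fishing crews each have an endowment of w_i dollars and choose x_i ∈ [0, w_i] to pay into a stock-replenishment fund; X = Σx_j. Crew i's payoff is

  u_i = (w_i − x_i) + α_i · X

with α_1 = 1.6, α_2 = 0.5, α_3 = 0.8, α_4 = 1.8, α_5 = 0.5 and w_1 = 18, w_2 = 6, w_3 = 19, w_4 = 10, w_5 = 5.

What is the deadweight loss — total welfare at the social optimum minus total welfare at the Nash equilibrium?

∂u_i/∂x_i = α_i − 1, so crew i contributes w_i if α_i > 1, else 0.
α_i > 1 for i ∈ {1, 4}; NE contributions (18, 0, 0, 10, 0), X = 28.
W^NE = Σw_i − X^NE + (Σα_i)·X^NE = 58 + 4.2·28 = 175.6.
Planner: ∂(Σu_j)/∂x_i = Σα_j − 1 = 4.2 > 0, so everyone contributes w_i; X^SO = 58, W^SO = 58 + 4.2·58 = 301.6.
Deadweight loss = 126.

126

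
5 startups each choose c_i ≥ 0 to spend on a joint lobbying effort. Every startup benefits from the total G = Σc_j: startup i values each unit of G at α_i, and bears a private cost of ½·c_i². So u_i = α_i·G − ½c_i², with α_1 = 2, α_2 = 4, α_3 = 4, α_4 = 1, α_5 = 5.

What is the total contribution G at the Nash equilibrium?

Startup i's FOC: ∂u_i/∂c_i = α_i − c_i = 0, so c_i* = α_i.
NE contributions = (2, 4, 4, 1, 5); G = 16.

16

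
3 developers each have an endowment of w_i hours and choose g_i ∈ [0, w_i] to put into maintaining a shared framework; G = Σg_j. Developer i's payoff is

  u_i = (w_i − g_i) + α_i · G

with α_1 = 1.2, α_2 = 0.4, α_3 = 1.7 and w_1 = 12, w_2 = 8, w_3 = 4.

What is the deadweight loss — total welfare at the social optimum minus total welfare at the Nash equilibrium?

18.4

∂u_i/∂g_i = α_i − 1, so developer i contributes w_i if α_i > 1, else 0.
α_i > 1 for i ∈ {1, 3}; NE contributions (12, 0, 4), G = 16.
W^NE = Σw_i − G^NE + (Σα_i)·G^NE = 24 + 2.3·16 = 60.8.
Planner: ∂(Σu_j)/∂g_i = Σα_j − 1 = 2.3 > 0, so everyone contributes w_i; G^SO = 24, W^SO = 24 + 2.3·24 = 79.2.
Deadweight loss = 18.4.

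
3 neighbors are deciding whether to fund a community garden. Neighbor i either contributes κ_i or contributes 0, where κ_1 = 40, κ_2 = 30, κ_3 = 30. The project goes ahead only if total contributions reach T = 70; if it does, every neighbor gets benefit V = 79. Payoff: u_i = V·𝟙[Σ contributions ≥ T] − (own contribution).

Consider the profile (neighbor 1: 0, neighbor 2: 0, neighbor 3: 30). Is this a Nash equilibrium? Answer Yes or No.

No

Total = 30 < 70: not provided.
Neighbor 1 (pledges 0, payoff 0): pledging 40 → total 70, payoff 39. Profitable deviation.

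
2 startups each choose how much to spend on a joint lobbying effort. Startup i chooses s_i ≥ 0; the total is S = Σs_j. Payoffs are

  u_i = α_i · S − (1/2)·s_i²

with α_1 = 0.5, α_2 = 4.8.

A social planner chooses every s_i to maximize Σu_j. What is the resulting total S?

10.6

Planner FOC: ∂(Σu_j)/∂s_i = (Σα_j) − s_i = 0, so s_i^SO = Σα_j = 5.3 for every i; S^SO = 10.6.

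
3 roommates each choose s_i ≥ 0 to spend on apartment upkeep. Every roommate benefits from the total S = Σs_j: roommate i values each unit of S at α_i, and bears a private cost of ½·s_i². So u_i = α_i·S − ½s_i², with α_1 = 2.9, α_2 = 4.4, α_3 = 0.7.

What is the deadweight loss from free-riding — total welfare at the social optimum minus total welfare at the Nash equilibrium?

Roommate i's FOC: ∂u_i/∂s_i = α_i − s_i = 0, so s_i* = α_i.
NE contributions = (2.9, 4.4, 0.7); S = 8.
W^NE = (Σα)·S − ½Σα_i² = 8² − ½·28.26 = 49.87.
Planner sets s_i = Σα_j = 8 for every i, so S^SO = 3·8 = 24.
W^SO = (Σα)·S^SO − ½·3·(Σα)² = (3/2)·8² = 96.
Deadweight loss = W^SO − W^NE = 46.13.

46.13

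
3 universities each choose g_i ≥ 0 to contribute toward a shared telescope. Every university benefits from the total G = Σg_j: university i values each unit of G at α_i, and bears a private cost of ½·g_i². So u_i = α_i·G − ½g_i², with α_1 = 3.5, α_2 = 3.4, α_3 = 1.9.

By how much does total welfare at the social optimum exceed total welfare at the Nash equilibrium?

52.43

University i's FOC: ∂u_i/∂g_i = α_i − g_i = 0, so g_i* = α_i.
NE contributions = (3.5, 3.4, 1.9); G = 8.8.
W^NE = (Σα)·G − ½Σα_i² = 8.8² − ½·27.42 = 63.73.
Planner sets g_i = Σα_j = 8.8 for every i, so G^SO = 3·8.8 = 26.4.
W^SO = (Σα)·G^SO − ½·3·(Σα)² = (3/2)·8.8² = 116.16.
Deadweight loss = W^SO − W^NE = 52.43.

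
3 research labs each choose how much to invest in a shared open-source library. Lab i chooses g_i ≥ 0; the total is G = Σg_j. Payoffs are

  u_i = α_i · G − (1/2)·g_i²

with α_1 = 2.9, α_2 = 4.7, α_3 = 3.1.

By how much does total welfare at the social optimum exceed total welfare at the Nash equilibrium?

Lab i's FOC: ∂u_i/∂g_i = α_i − g_i = 0, so g_i* = α_i.
NE contributions = (2.9, 4.7, 3.1); G = 10.7.
W^NE = (Σα)·G − ½Σα_i² = 10.7² − ½·40.11 = 94.435.
Planner sets g_i = Σα_j = 10.7 for every i, so G^SO = 3·10.7 = 32.1.
W^SO = (Σα)·G^SO − ½·3·(Σα)² = (3/2)·10.7² = 171.735.
Deadweight loss = W^SO − W^NE = 77.3.

77.3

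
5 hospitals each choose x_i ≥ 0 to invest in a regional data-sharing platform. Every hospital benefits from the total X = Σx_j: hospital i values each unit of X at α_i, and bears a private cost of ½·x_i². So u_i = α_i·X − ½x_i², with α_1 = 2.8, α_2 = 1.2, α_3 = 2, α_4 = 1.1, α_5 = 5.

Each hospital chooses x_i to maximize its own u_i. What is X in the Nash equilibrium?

Hospital i's FOC: ∂u_i/∂x_i = α_i − x_i = 0, so x_i* = α_i.
NE contributions = (2.8, 1.2, 2, 1.1, 5); X = 12.1.

12.1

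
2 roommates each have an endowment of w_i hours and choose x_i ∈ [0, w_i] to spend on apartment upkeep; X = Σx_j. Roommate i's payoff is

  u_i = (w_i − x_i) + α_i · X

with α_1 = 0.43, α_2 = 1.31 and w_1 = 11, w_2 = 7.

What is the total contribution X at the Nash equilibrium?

∂u_i/∂x_i = α_i − 1, so roommate i contributes w_i if α_i > 1, else 0.
α_i > 1 for i ∈ {2}; NE contributions (0, 7), X = 7.

7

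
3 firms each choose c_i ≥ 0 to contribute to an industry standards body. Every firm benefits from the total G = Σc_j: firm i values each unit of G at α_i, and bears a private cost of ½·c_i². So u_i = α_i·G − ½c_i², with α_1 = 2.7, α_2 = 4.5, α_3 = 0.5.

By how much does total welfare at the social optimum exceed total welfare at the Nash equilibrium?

Firm i's FOC: ∂u_i/∂c_i = α_i − c_i = 0, so c_i* = α_i.
NE contributions = (2.7, 4.5, 0.5); G = 7.7.
W^NE = (Σα)·G − ½Σα_i² = 7.7² − ½·27.79 = 45.395.
Planner sets c_i = Σα_j = 7.7 for every i, so G^SO = 3·7.7 = 23.1.
W^SO = (Σα)·G^SO − ½·3·(Σα)² = (3/2)·7.7² = 88.935.
Deadweight loss = W^SO − W^NE = 43.54.

43.54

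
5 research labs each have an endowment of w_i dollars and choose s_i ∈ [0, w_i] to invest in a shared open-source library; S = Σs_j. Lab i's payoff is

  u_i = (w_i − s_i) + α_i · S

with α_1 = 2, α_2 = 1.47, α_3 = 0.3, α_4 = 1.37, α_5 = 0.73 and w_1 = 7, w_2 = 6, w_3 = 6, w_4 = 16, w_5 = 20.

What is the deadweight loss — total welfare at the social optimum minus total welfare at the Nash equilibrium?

126.62

∂u_i/∂s_i = α_i − 1, so lab i contributes w_i if α_i > 1, else 0.
α_i > 1 for i ∈ {1, 2, 4}; NE contributions (7, 6, 0, 16, 0), S = 29.
W^NE = Σw_i − S^NE + (Σα_i)·S^NE = 55 + 4.87·29 = 196.23.
Planner: ∂(Σu_j)/∂s_i = Σα_j − 1 = 4.87 > 0, so everyone contributes w_i; S^SO = 55, W^SO = 55 + 4.87·55 = 322.85.
Deadweight loss = 126.62.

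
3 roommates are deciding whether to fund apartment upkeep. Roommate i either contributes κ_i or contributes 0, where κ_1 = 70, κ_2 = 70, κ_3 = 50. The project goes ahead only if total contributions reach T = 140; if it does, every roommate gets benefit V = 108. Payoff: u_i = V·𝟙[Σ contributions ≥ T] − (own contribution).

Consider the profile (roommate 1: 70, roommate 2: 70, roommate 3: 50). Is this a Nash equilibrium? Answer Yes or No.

Total = 190 ≥ 140: provided.
Roommate 1 (pledges 70, payoff 38): dropping to 0 → total 120, payoff 0. No gain.
Roommate 2 (pledges 70, payoff 38): dropping to 0 → total 120, payoff 0. No gain.
Roommate 3 (pledges 50, payoff 58): dropping to 0 → total 140, payoff 108. Profitable deviation.

No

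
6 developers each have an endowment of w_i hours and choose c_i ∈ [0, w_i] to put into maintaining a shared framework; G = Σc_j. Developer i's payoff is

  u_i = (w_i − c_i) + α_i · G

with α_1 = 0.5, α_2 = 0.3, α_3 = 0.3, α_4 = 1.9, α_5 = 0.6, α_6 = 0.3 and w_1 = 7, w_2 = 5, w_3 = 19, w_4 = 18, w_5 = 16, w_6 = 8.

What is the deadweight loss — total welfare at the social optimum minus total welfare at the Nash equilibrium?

159.5

∂u_i/∂c_i = α_i − 1, so developer i contributes w_i if α_i > 1, else 0.
α_i > 1 for i ∈ {4}; NE contributions (0, 0, 0, 18, 0, 0), G = 18.
W^NE = Σw_i − G^NE + (Σα_i)·G^NE = 73 + 2.9·18 = 125.2.
Planner: ∂(Σu_j)/∂c_i = Σα_j − 1 = 2.9 > 0, so everyone contributes w_i; G^SO = 73, W^SO = 73 + 2.9·73 = 284.7.
Deadweight loss = 159.5.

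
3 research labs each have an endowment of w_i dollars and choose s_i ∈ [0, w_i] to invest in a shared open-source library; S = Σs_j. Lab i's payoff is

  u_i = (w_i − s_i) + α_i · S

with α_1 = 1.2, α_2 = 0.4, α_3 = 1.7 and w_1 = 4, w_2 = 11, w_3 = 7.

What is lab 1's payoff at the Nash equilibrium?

13.2

∂u_i/∂s_i = α_i − 1, so lab i contributes w_i if α_i > 1, else 0.
α_i > 1 for i ∈ {1, 3}; NE contributions (4, 0, 7), S = 11.
u_1 = (4 − 4) + 1.2·11 = 13.2.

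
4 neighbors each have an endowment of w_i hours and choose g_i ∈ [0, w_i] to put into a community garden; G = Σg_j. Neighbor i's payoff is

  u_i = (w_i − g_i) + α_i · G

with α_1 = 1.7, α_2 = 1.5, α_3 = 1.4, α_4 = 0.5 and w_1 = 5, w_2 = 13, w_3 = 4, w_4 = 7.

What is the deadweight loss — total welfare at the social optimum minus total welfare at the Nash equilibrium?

∂u_i/∂g_i = α_i − 1, so neighbor i contributes w_i if α_i > 1, else 0.
α_i > 1 for i ∈ {1, 2, 3}; NE contributions (5, 13, 4, 0), G = 22.
W^NE = Σw_i − G^NE + (Σα_i)·G^NE = 29 + 4.1·22 = 119.2.
Planner: ∂(Σu_j)/∂g_i = Σα_j − 1 = 4.1 > 0, so everyone contributes w_i; G^SO = 29, W^SO = 29 + 4.1·29 = 147.9.
Deadweight loss = 28.7.

28.7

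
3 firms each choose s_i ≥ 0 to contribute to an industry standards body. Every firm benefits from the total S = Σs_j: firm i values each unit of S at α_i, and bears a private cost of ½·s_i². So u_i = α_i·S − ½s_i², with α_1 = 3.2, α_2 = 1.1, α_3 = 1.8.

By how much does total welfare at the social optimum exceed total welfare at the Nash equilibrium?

25.95

Firm i's FOC: ∂u_i/∂s_i = α_i − s_i = 0, so s_i* = α_i.
NE contributions = (3.2, 1.1, 1.8); S = 6.1.
W^NE = (Σα)·S − ½Σα_i² = 6.1² − ½·14.69 = 29.865.
Planner sets s_i = Σα_j = 6.1 for every i, so S^SO = 3·6.1 = 18.3.
W^SO = (Σα)·S^SO − ½·3·(Σα)² = (3/2)·6.1² = 55.815.
Deadweight loss = W^SO − W^NE = 25.95.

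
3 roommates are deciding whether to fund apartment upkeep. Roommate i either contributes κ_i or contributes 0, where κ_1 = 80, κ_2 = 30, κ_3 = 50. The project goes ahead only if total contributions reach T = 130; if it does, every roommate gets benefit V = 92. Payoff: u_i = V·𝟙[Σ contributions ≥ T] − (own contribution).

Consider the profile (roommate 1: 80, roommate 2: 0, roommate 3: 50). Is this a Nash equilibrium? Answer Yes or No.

Yes

Total = 130 ≥ 130: provided.
Roommate 1 (pledges 80, payoff 12): dropping to 0 → total 50, payoff 0. No gain.
Roommate 2 (pledges 0, payoff 92): pledging 30 → total 160, payoff 62. No gain.
Roommate 3 (pledges 50, payoff 42): dropping to 0 → total 80, payoff 0. No gain.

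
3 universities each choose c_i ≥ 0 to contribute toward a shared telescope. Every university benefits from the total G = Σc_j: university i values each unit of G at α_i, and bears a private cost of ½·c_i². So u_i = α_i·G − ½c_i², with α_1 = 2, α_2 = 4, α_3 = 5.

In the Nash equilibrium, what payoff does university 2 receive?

University i's FOC: ∂u_i/∂c_i = α_i − c_i = 0, so c_i* = α_i.
NE contributions = (2, 4, 5); G = 11.
u_2 = α_2·G − ½·(c_2)² = 4·11 − ½·4² = 36.

36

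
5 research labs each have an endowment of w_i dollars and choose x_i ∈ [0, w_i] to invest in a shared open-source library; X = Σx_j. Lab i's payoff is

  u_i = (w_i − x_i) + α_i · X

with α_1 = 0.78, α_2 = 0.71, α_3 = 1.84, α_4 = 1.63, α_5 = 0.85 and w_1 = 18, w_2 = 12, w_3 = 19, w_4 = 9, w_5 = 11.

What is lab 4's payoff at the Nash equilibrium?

∂u_i/∂x_i = α_i − 1, so lab i contributes w_i if α_i > 1, else 0.
α_i > 1 for i ∈ {3, 4}; NE contributions (0, 0, 19, 9, 0), X = 28.
u_4 = (9 − 9) + 1.63·28 = 45.64.

45.64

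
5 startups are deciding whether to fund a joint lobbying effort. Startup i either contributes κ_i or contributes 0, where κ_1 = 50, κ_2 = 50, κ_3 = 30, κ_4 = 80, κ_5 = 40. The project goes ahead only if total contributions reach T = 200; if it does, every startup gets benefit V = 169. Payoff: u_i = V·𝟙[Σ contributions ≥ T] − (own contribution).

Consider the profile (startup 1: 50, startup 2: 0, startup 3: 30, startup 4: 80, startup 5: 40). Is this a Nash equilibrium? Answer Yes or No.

Total = 200 ≥ 200: provided.
Startup 1 (pledges 50, payoff 119): dropping to 0 → total 150, payoff 0. No gain.
Startup 2 (pledges 0, payoff 169): pledging 50 → total 250, payoff 119. No gain.
Startup 3 (pledges 30, payoff 139): dropping to 0 → total 170, payoff 0. No gain.
Startup 4 (pledges 80, payoff 89): dropping to 0 → total 120, payoff 0. No gain.
Startup 5 (pledges 40, payoff 129): dropping to 0 → total 160, payoff 0. No gain.

Yes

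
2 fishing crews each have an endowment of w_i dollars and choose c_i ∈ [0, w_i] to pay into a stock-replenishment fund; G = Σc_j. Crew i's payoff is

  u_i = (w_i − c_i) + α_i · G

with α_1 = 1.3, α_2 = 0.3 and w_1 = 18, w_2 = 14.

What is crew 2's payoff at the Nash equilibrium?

∂u_i/∂c_i = α_i − 1, so crew i contributes w_i if α_i > 1, else 0.
α_i > 1 for i ∈ {1}; NE contributions (18, 0), G = 18.
u_2 = (14 − 0) + 0.3·18 = 19.4.

19.4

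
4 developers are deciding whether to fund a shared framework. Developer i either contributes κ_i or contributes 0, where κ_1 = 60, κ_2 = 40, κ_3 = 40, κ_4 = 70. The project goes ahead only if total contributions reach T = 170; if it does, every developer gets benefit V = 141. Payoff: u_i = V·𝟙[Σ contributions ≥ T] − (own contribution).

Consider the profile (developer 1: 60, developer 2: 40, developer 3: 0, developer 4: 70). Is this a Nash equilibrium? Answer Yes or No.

Yes

Total = 170 ≥ 170: provided.
Developer 1 (pledges 60, payoff 81): dropping to 0 → total 110, payoff 0. No gain.
Developer 2 (pledges 40, payoff 101): dropping to 0 → total 130, payoff 0. No gain.
Developer 3 (pledges 0, payoff 141): pledging 40 → total 210, payoff 101. No gain.
Developer 4 (pledges 70, payoff 71): dropping to 0 → total 100, payoff 0. No gain.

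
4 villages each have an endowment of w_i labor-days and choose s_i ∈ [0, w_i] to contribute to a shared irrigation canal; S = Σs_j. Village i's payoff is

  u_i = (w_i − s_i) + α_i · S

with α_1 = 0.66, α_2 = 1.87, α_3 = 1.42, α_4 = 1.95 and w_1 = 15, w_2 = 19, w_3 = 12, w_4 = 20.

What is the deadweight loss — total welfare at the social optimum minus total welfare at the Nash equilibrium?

∂u_i/∂s_i = α_i − 1, so village i contributes w_i if α_i > 1, else 0.
α_i > 1 for i ∈ {2, 3, 4}; NE contributions (0, 19, 12, 20), S = 51.
W^NE = Σw_i − S^NE + (Σα_i)·S^NE = 66 + 4.9·51 = 315.9.
Planner: ∂(Σu_j)/∂s_i = Σα_j − 1 = 4.9 > 0, so everyone contributes w_i; S^SO = 66, W^SO = 66 + 4.9·66 = 389.4.
Deadweight loss = 73.5.

73.5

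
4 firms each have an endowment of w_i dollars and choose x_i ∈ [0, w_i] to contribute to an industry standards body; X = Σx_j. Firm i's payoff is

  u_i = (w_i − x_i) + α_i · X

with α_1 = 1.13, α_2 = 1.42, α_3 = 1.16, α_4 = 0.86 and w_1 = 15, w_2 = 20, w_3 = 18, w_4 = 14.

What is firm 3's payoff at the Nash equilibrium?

∂u_i/∂x_i = α_i − 1, so firm i contributes w_i if α_i > 1, else 0.
α_i > 1 for i ∈ {1, 2, 3}; NE contributions (15, 20, 18, 0), X = 53.
u_3 = (18 − 18) + 1.16·53 = 61.48.

61.48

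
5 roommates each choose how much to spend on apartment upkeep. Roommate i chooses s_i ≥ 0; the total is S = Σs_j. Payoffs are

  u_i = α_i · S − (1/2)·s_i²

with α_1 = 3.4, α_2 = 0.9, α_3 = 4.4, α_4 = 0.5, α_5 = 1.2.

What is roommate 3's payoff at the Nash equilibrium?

Roommate i's FOC: ∂u_i/∂s_i = α_i − s_i = 0, so s_i* = α_i.
NE contributions = (3.4, 0.9, 4.4, 0.5, 1.2); S = 10.4.
u_3 = α_3·S − ½·(s_3)² = 4.4·10.4 − ½·4.4² = 36.08.

36.08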